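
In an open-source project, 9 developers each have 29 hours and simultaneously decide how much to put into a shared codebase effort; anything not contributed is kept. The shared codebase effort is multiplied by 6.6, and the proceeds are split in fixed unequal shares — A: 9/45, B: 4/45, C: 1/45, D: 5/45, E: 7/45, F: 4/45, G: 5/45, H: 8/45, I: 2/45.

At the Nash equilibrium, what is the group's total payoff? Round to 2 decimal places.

Player j's private return per contributed unit is 6.6 × (j's share). Contributing is weakly dominant for j when that share is at least 1/6.6 = 0.1515, and contributing 0 is dominant otherwise.
The shares above 0.1515 belong to A, E and H, contributing 29 each; the remaining 6 contribute 0. Total contributed: 87.
The shared codebase effort pays out 6.6 × 87 = 574.20 in total (split across the unequal shares, but the aggregate is all that matters for the group sum).
The 6 free-riders keep 29 each, adding 174. Group total = 174 + 574.20 = 748.20.

748.20 hours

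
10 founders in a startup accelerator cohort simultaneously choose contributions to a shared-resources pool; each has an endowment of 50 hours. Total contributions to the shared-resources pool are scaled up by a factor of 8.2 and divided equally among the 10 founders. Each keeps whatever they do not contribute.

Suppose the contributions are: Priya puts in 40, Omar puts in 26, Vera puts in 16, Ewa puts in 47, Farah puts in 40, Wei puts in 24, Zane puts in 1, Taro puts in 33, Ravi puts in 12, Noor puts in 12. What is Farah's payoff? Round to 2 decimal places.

Total contributed: 40 + 26 + 16 + 47 + 40 + 24 + 1 + 33 + 12 + 12 = 251.
Each receives 8.2 × 251 / 10 = 205.82 from the shared-resources pool.
Farah keeps 50 − 40 = 10, so Farah's payoff is 10 + 205.82 = 215.82.

215.82 hours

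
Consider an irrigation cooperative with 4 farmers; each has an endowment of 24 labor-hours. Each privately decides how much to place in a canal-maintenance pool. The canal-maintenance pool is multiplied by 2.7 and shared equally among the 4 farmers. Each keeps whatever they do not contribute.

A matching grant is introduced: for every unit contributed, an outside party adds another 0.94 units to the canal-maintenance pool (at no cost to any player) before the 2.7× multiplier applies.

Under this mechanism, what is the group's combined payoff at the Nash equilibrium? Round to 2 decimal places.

With the mechanism, a contributed unit returns 2.7 × 1.94 / 4 = 1.3095 per unit of net cost to the contributor — now above 1 — so contributing fully is weakly dominant for every player.
So the Nash equilibrium is full contribution by all 4; the group earns 2.7 × 1.94 × 96 = 502.85.

502.85 labor-hours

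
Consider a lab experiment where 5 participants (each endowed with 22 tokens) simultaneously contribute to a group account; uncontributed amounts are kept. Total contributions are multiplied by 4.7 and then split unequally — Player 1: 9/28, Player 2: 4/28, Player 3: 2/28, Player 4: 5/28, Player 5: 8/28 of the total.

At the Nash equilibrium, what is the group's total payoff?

Each unit j contributes comes back to j as 4.7 × (j's share), so j prefers to contribute only if that share exceeds 1/4.7 = 0.2128; otherwise keeping the unit dominates.
Player 1 and Player 5 are above the threshold, contributing 22 each; the remaining 3 contribute 0. Total contributed: 44.
The group account pays out 4.7 × 44 = 206.80 in total (split across the unequal shares, but the aggregate is all that matters for the group sum).
The 3 free-riders keep 22 each, adding 66. Group total = 66 + 206.80 = 272.80.

272.80 tokens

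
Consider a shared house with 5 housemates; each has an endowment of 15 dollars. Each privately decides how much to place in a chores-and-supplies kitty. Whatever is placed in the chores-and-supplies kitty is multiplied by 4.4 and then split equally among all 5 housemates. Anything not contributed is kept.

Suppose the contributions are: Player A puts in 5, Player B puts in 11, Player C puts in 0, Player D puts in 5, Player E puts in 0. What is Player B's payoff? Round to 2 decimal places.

Total contributed: 5 + 11 + 0 + 5 + 0 = 21.
Each receives 4.4 × 21 / 5 = 18.48 from the chores-and-supplies kitty.
Player B keeps 15 − 11 = 4, so Player B's payoff is 4 + 18.48 = 22.48.

22.48 dollars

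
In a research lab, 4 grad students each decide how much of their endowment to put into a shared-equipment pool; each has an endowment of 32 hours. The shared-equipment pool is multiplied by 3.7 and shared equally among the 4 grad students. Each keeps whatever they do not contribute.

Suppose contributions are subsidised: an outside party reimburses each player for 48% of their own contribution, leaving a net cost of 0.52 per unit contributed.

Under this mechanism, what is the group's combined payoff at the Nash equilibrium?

Under the mechanism each unit contributed yields (3.7/4) / 0.52 = 1.7788 back to its contributor per unit of net cost, which exceeds 1, making full contribution the dominant choice for everyone.
At the Nash equilibrium everyone contributes 32. Group total payoff = 4 × (32 × 0.48 + 3.7 × 32) = 535.04.

535.04 hours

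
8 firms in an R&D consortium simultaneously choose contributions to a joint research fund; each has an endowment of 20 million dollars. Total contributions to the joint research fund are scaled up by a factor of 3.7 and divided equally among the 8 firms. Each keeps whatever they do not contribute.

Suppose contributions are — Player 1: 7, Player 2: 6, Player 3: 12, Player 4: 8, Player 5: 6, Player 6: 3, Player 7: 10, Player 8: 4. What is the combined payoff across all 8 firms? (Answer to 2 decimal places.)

311.20 million dollars

Total contributed: 7 + 6 + 12 + 8 + 6 + 3 + 10 + 4 = 56; total kept: 8 × 20 − 56 = 104.
The joint research fund pays out 3.7 × 56 = 207.20 in aggregate.
Group total = 104 + 207.20 = 311.20.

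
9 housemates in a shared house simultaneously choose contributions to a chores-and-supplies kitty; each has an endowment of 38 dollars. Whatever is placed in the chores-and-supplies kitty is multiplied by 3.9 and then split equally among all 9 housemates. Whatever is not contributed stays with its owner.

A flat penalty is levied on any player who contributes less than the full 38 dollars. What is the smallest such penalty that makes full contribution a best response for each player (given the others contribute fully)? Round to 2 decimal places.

Given the others contribute fully, the best deviation is to contribute 0 (any partial contribution still incurs the fine and gives up units whose private return 0.4333 is below 1).
Deviating from 38 to 0 saves 38 dollars but forfeits the deviator's share of the drop in the chores-and-supplies kitty: 3.9/9 × 38 = 16.47.
So the deviation gain is 38 − 16.47 = 21.53, and the fine must be at least 21.53 dollars to wipe it out.

21.53 dollars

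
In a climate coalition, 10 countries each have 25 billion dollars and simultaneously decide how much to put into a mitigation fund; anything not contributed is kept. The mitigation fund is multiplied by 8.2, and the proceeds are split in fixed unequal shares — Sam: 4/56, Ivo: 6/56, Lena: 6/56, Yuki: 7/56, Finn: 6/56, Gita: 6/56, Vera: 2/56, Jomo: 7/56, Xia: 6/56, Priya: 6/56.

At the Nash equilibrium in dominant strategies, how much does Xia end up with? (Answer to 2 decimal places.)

Each unit j contributes comes back to j as 8.2 × (j's share), so j prefers to contribute only if that share exceeds 1/8.2 = 0.1220; otherwise keeping the unit dominates.
Yuki and Jomo are above the threshold, contributing 25 each; the remaining 8 contribute 0. Total contributed: 50.
Xia keeps 25 and receives 8.2 × 50 × 6/56 = 43.93 from the mitigation fund, for a payoff of 68.93.

68.93 billion dollars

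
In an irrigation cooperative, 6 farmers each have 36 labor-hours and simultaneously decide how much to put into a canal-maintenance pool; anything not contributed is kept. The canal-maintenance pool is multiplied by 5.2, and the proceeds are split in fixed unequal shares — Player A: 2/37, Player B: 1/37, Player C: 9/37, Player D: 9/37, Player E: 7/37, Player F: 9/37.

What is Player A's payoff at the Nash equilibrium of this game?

A player with share s gets back 5.2·s per unit contributed, so full contribution is dominant for anyone with s > 1/5.2 = 0.1923 and zero contribution is dominant for anyone below.
Player C, Player D and Player F are above the threshold, contributing 36 each; the remaining 3 contribute 0. Total contributed: 108.
Player A keeps 36 and receives 5.2 × 108 × 2/37 = 30.36 from the canal-maintenance pool, for a payoff of 66.36.

66.36 labor-hours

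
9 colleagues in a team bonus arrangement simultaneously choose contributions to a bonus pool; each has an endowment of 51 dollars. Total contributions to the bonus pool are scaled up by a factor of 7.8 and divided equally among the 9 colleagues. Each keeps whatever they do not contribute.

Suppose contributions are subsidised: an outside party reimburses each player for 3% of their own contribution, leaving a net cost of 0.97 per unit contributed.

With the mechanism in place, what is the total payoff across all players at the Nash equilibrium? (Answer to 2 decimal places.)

With the mechanism, a contributed unit returns (7.8/9) / 0.97 = 0.8935 per unit of net cost — still below 1 — so contributing 0 remains dominant for every player.
At the Nash equilibrium no one contributes; group total payoff = 9 × 51 = 459.

459.00 dollars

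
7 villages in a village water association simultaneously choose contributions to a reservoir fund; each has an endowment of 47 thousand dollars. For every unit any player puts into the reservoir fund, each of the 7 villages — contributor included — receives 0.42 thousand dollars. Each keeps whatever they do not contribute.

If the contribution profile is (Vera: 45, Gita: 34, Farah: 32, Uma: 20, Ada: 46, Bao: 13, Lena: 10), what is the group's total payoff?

717.00 thousand dollars

Total contributed: 45 + 34 + 32 + 20 + 46 + 13 + 10 = 200; total kept: 7 × 47 − 200 = 129.
The reservoir fund pays out 0.42 × 7 × 200 = 588.00 in aggregate.
Group total = 129 + 588.00 = 717.00.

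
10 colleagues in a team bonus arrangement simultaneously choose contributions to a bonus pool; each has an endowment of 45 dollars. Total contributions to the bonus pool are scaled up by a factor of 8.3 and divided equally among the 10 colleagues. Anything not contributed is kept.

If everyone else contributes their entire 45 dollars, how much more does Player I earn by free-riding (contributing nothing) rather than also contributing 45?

7.65 dollars

Switching from a contribution of 45 to 0 lets Player I keep an extra 45 dollars, but lowers the bonus pool by 45, which costs Player I their own share of that drop: 8.3/10 × 45 = 37.35.
Net gain = 45 − 37.35 = 7.65. The private return per contributed unit (0.8300) is below 1, so free-riding is indeed the best response regardless of what the others do.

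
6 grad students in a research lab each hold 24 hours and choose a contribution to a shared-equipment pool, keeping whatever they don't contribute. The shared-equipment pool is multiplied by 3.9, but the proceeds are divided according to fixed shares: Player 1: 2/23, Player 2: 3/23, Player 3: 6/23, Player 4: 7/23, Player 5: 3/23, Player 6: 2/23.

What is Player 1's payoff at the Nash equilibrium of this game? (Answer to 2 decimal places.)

Player j's private return per contributed unit is 3.9 × (j's share). Contributing is weakly dominant for j when that share is at least 1/3.9 = 0.2564, and contributing 0 is dominant otherwise.
The shares above 0.2564 belong to Player 3 and Player 4, contributing 24 each; the remaining 4 contribute 0. Total contributed: 48.
Player 1 keeps 24 and receives 3.9 × 48 × 2/23 = 16.28 from the shared-equipment pool, for a payoff of 40.28.

40.28 hours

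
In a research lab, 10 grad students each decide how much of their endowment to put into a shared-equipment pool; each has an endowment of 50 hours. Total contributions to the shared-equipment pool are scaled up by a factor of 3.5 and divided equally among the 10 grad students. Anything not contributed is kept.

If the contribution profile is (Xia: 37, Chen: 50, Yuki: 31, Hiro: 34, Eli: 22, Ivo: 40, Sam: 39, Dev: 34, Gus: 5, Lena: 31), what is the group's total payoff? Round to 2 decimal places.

1307.50 hours

Total contributed: 37 + 50 + 31 + 34 + 22 + 40 + 39 + 34 + 5 + 31 = 323; total kept: 10 × 50 − 323 = 177.
The shared-equipment pool pays out 3.5 × 323 = 1130.50 in aggregate.
Group total = 177 + 1130.50 = 1307.50.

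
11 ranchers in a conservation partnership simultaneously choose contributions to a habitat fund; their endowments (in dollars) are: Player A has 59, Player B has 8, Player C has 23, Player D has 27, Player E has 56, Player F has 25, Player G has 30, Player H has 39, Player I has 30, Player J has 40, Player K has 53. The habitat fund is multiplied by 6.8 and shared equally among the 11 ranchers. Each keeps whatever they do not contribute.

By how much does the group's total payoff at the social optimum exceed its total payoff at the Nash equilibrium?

The private return per contributed unit is 6.8/11 = 0.6182 < 1 for every player regardless of endowment, so the Nash equilibrium is zero contribution and the group total is Σ E_j = 59 + 8 + 23 + 27 + 56 + 25 + 30 + 39 + 30 + 40 + 53 = 390.
Each contributed unit returns 6.800 to the group, so the social optimum is full contribution by everyone: group total = 6.800 × 390 = 2652.00.
Efficiency loss = (6.800 − 1) × 390 = 2262.00.

2262.00 dollars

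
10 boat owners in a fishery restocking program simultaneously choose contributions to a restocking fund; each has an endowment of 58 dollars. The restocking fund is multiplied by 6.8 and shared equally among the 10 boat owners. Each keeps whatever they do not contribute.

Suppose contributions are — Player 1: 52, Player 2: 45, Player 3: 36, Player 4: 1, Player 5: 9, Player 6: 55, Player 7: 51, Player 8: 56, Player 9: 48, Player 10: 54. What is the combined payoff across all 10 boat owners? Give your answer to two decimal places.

2940.60 dollars

Total contributed: 52 + 45 + 36 + 1 + 9 + 55 + 51 + 56 + 48 + 54 = 407; total kept: 10 × 58 − 407 = 173.
The restocking fund pays out 6.8 × 407 = 2767.60 in aggregate.
Group total = 173 + 2767.60 = 2940.60.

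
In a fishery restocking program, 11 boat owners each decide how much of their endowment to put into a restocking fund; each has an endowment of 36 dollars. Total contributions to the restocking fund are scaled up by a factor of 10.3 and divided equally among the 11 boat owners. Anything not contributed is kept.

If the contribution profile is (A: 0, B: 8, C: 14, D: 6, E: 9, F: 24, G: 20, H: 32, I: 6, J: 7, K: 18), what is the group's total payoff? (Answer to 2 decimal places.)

1735.20 dollars

Total contributed: 0 + 8 + 14 + 6 + 9 + 24 + 20 + 32 + 6 + 7 + 18 = 144; total kept: 11 × 36 − 144 = 252.
The restocking fund pays out 10.3 × 144 = 1483.20 in aggregate.
Group total = 252 + 1483.20 = 1735.20.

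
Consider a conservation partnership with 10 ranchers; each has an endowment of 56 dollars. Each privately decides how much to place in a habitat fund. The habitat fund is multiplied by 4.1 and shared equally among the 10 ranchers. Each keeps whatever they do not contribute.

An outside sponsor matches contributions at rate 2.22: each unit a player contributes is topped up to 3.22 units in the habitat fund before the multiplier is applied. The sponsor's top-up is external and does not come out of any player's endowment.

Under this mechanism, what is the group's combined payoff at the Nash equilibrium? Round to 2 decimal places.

7393.12 dollars

The effective private return per unit is now 4.1 × 3.22 / 10 = 1.3202 > 1, so every player's dominant strategy flips to full contribution.
At the Nash equilibrium everyone contributes 56. Group total payoff = 4.1 × 3.22 × 560 = 7393.12.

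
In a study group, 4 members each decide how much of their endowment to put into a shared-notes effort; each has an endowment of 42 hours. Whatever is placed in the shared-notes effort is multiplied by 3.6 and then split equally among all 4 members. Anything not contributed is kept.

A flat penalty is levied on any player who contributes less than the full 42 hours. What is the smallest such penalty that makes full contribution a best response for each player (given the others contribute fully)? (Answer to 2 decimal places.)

Given the others contribute fully, the best deviation is to contribute 0 (any partial contribution still incurs the fine and gives up units whose private return 0.9000 is below 1).
Deviating from 42 to 0 saves 42 hours but forfeits the deviator's share of the drop in the shared-notes effort: 3.6/4 × 42 = 37.80.
So the deviation gain is 42 − 37.80 = 4.20, and the fine must be at least 4.20 hours to wipe it out.

4.20 hours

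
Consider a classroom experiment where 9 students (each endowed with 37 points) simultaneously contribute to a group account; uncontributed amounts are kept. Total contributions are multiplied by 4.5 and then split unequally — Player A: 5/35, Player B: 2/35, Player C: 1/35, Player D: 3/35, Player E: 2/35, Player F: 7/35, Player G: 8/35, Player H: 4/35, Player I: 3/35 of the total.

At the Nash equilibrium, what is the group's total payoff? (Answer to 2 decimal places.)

A player with share s gets back 4.5·s per unit contributed, so full contribution is dominant for anyone with s > 1/4.5 = 0.2222 and zero contribution is dominant for anyone below.
Player G alone (share 8/35) is above the threshold, contributing 37; the remaining 8 contribute 0. Total contributed: 37.
The group account pays out 4.5 × 37 = 166.50 in total (split across the unequal shares, but the aggregate is all that matters for the group sum).
The 8 free-riders keep 37 each, adding 296. Group total = 296 + 166.50 = 462.50.

462.50 points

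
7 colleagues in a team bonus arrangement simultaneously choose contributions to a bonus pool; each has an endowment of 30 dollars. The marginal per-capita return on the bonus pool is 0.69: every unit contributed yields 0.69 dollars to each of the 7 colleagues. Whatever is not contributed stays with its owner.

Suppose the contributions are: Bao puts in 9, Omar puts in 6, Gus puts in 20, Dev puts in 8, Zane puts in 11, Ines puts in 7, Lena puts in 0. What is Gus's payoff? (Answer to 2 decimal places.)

52.09 dollars

Total contributed: 9 + 6 + 20 + 8 + 11 + 7 + 0 = 61.
Each receives 0.69 × 61 = 42.09 from the bonus pool.
Gus keeps 30 − 20 = 10, so Gus's payoff is 10 + 42.09 = 52.09.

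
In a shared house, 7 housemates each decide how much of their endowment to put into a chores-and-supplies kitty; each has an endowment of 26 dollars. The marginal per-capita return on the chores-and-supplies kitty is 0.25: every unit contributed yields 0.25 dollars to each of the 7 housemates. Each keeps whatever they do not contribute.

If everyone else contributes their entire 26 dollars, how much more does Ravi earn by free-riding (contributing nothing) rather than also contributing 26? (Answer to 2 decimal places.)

Switching from a contribution of 26 to 0 lets Ravi keep an extra 26 dollars, but lowers the chores-and-supplies kitty by 26, which costs Ravi their own share of that drop: 0.25 × 26 = 6.50.
Net gain = 26 − 6.50 = 19.50. The private return per contributed unit (0.25) is below 1, so free-riding is indeed the best response regardless of what the others do.

19.50 dollars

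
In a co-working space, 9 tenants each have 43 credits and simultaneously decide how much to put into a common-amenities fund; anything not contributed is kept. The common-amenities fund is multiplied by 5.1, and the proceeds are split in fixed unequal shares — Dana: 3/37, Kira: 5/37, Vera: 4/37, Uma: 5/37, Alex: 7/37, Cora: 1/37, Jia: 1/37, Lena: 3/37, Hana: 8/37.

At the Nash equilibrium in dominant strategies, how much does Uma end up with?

Each unit j contributes comes back to j as 5.1 × (j's share), so j prefers to contribute only if that share exceeds 1/5.1 = 0.1961; otherwise keeping the unit dominates.
The only share above 0.1961 is Hana's 8/37, contributing 43; the remaining 8 contribute 0. Total contributed: 43.
Uma keeps 43 and receives 5.1 × 43 × 5/37 = 29.64 from the common-amenities fund, for a payoff of 72.64.

72.64 credits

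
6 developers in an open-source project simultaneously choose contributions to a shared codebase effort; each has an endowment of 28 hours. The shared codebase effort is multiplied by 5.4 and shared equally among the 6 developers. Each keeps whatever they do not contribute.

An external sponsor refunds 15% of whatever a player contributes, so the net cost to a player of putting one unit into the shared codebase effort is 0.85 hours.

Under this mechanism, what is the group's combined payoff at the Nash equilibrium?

932.40 hours

Under the mechanism each unit contributed yields (5.4/6) / 0.85 = 1.0588 back to its contributor per unit of net cost, which exceeds 1, making full contribution the dominant choice for everyone.
So the Nash equilibrium is full contribution by all 6; the group earns 6 × (28 × 0.15 + 5.4 × 28) = 932.40.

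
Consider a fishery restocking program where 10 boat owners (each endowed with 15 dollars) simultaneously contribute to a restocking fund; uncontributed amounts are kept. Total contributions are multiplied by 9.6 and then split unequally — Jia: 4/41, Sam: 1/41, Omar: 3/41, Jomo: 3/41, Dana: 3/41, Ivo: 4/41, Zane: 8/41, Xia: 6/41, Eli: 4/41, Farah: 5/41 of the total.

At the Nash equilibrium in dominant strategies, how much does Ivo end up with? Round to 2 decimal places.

57.15 dollars

A player with share s gets back 9.6·s per unit contributed, so full contribution is dominant for anyone with s > 1/9.6 = 0.1042 and zero contribution is dominant for anyone below.
Zane, Xia and Farah clear that bar, contributing 15 each; the remaining 7 contribute 0. Total contributed: 45.
Ivo keeps 15 and receives 9.6 × 45 × 4/41 = 42.15 from the restocking fund, for a payoff of 57.15.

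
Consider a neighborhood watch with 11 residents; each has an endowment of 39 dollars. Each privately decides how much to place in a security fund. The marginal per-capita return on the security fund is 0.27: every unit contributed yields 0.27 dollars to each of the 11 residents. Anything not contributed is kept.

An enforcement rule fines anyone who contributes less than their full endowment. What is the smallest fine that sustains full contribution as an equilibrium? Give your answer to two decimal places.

28.47 dollars

Given the others contribute fully, the best deviation is to contribute 0 (any partial contribution still incurs the fine and gives up units whose private return 0.27 is below 1).
Deviating from 39 to 0 saves 39 dollars but forfeits the deviator's share of the drop in the security fund: 0.27 × 39 = 10.53.
So the deviation gain is 39 − 10.53 = 28.47, and the fine must be at least 28.47 dollars to wipe it out.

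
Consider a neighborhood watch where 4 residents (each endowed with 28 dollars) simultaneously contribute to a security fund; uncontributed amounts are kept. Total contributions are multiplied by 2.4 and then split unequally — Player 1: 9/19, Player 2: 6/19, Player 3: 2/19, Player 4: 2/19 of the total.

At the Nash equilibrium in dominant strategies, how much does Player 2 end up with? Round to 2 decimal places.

49.22 dollars

A player with share s gets back 2.4·s per unit contributed, so full contribution is dominant for anyone with s > 1/2.4 = 0.4167 and zero contribution is dominant for anyone below.
Only Player 1 (9/19) clears that bar, contributing 28; the remaining 3 contribute 0. Total contributed: 28.
Player 2 keeps 28 and receives 2.4 × 28 × 6/19 = 21.22 from the security fund, for a payoff of 49.22.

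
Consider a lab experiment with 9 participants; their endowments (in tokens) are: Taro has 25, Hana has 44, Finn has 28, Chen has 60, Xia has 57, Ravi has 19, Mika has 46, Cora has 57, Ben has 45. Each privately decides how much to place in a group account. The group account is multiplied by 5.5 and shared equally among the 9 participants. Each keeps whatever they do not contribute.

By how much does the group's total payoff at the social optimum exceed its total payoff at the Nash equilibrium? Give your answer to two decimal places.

The private return per contributed unit is 5.5/9 = 0.6111 < 1 for every player regardless of endowment, so the Nash equilibrium is zero contribution and the group total is Σ E_j = 25 + 44 + 28 + 60 + 57 + 19 + 46 + 57 + 45 = 381.
Each contributed unit returns 5.500 to the group, so the social optimum is full contribution by everyone: group total = 5.500 × 381 = 2095.50.
Efficiency loss = (5.500 − 1) × 381 = 1714.50.

1714.50 tokens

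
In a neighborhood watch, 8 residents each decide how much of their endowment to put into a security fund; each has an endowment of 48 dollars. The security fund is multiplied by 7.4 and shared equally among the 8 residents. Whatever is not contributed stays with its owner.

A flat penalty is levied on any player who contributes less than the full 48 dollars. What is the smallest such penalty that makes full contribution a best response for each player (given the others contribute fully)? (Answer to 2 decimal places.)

Given the others contribute fully, the best deviation is to contribute 0 (any partial contribution still incurs the fine and gives up units whose private return 0.9250 is below 1).
Deviating from 48 to 0 saves 48 dollars but forfeits the deviator's share of the drop in the security fund: 7.4/8 × 48 = 44.40.
So the deviation gain is 48 − 44.40 = 3.60, and the fine must be at least 3.60 dollars to wipe it out.

3.60 dollars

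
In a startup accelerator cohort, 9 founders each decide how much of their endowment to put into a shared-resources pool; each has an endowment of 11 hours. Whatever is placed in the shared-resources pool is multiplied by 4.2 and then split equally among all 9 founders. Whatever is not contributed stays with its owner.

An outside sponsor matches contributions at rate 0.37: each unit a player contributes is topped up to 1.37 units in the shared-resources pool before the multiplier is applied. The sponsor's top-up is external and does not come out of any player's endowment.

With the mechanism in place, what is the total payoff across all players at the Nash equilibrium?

99.00 hours

Even with the mechanism, each unit contributed returns only 4.2 × 1.37 / 9 = 0.6393 per unit of net cost, so contributing nothing is still dominant.
Everyone keeps their endowment and the group total is 9 × 11 = 99.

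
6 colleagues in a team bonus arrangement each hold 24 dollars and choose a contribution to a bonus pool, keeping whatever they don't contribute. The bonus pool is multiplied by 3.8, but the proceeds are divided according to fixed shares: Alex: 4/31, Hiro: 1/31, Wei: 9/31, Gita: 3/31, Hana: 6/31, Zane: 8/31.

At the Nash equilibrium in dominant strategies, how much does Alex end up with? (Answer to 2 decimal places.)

Each unit j contributes comes back to j as 3.8 × (j's share), so j prefers to contribute only if that share exceeds 1/3.8 = 0.2632; otherwise keeping the unit dominates.
The only share above 0.2632 is Wei's 9/31, contributing 24; the remaining 5 contribute 0. Total contributed: 24.
Alex keeps 24 and receives 3.8 × 24 × 4/31 = 11.77 from the bonus pool, for a payoff of 35.77.

35.77 dollars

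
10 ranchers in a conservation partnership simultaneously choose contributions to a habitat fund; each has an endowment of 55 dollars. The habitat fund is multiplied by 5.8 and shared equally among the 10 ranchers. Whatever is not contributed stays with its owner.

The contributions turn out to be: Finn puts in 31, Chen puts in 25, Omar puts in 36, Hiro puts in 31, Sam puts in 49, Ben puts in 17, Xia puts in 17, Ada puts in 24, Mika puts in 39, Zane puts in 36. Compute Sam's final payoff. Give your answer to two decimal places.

Total contributed: 31 + 25 + 36 + 31 + 49 + 17 + 17 + 24 + 39 + 36 = 305.
Each receives 5.8 × 305 / 10 = 176.90 from the habitat fund.
Sam keeps 55 − 49 = 6, so Sam's payoff is 6 + 176.90 = 182.90.

182.90 dollars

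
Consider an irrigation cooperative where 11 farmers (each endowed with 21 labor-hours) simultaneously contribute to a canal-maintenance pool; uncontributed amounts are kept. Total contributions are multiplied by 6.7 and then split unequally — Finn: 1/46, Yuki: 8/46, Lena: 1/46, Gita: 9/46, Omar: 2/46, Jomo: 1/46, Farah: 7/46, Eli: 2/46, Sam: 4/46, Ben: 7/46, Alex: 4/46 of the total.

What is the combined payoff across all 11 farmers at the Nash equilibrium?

For player j, contributing a unit is worthwhile iff 6.7 × (j's share) ≥ 1, i.e. iff j's share is at least 0.1493.
Yuki, Gita, Farah and Ben clear that bar, contributing 21 each; the remaining 7 contribute 0. Total contributed: 84.
The canal-maintenance pool pays out 6.7 × 84 = 562.80 in total (split across the unequal shares, but the aggregate is all that matters for the group sum).
The 7 free-riders keep 21 each, adding 147. Group total = 147 + 562.80 = 709.80.

709.80 labor-hours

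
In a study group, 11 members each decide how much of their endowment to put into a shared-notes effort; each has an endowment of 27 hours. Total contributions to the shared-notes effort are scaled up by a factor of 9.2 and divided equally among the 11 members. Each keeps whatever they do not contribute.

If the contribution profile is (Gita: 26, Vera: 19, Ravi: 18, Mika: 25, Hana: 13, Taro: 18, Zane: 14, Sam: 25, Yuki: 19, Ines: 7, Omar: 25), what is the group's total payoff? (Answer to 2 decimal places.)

Total contributed: 26 + 19 + 18 + 25 + 13 + 18 + 14 + 25 + 19 + 7 + 25 = 209; total kept: 11 × 27 − 209 = 88.
The shared-notes effort pays out 9.2 × 209 = 1922.80 in aggregate.
Group total = 88 + 1922.80 = 2010.80.

2010.80 hours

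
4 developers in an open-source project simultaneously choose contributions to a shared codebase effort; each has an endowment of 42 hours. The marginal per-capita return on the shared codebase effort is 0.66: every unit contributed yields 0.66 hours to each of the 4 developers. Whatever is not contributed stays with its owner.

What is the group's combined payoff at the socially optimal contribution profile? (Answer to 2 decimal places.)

443.52 hours

Each contributed unit returns 2.640 to the group as a whole (0.66 to each of 4 players), which exceeds 1, so the social optimum is full contribution: group total = 2.640 × 168 = 443.52.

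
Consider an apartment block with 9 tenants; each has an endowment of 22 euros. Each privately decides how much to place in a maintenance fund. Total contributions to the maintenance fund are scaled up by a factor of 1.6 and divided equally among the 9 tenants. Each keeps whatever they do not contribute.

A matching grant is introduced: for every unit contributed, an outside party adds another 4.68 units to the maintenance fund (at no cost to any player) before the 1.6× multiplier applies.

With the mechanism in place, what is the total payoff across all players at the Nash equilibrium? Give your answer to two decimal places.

1799.42 euros

Under the mechanism each unit contributed yields 1.6 × 5.68 / 9 = 1.0098 back to its contributor per unit of net cost, which exceeds 1, making full contribution the dominant choice for everyone.
At the Nash equilibrium everyone contributes 22. Group total payoff = 1.6 × 5.68 × 198 = 1799.42.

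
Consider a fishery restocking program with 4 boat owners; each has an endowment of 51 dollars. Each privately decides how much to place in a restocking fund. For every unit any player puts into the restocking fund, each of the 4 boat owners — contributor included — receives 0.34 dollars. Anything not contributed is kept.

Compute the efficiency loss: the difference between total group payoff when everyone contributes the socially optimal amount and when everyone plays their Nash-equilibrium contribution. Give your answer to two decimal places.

The private return per contributed unit is 0.34 < 1, so contributing 0 is dominant for every player. At the Nash equilibrium everyone keeps their 51, and the group total is 4 × 51 = 204.
Each contributed unit returns 1.360 to the group as a whole (0.34 to each of 4 players), which exceeds 1, so the social optimum is full contribution: group total = 1.360 × 204 = 277.44.
Efficiency loss = 277.44 − 204 = 73.44.

73.44 dollars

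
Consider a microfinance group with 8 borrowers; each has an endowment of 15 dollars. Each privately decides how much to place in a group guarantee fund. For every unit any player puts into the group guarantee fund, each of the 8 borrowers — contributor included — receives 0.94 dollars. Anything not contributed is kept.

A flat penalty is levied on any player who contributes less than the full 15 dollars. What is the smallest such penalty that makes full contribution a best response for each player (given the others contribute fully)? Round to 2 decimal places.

0.90 dollars

Given the others contribute fully, the best deviation is to contribute 0 (any partial contribution still incurs the fine and gives up units whose private return 0.94 is below 1).
Deviating from 15 to 0 saves 15 dollars but forfeits the deviator's share of the drop in the group guarantee fund: 0.94 × 15 = 14.10.
So the deviation gain is 15 − 14.10 = 0.90, and the fine must be at least 0.90 dollars to wipe it out.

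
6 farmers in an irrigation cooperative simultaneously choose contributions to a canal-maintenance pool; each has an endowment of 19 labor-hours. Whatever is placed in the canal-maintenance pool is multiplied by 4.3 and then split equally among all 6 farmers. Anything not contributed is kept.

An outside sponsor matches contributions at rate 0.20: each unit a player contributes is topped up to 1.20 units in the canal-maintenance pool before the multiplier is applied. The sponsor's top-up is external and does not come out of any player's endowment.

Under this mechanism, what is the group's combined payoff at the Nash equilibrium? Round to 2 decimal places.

The effective private return is 4.3 × 1.20 / 6 = 0.8600, which is still under 1, so the mechanism doesn't change anyone's dominant strategy: zero contribution.
Everyone keeps their endowment and the group total is 6 × 19 = 114.

114.00 labor-hours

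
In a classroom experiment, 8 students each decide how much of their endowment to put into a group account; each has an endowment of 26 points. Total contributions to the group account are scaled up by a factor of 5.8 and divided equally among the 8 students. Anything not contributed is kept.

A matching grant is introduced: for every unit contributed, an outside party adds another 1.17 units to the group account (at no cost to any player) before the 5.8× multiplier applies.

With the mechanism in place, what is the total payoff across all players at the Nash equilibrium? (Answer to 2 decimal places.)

With the mechanism, a contributed unit returns 5.8 × 2.17 / 8 = 1.5733 per unit of net cost to the contributor — now above 1 — so contributing fully is weakly dominant for every player.
So the Nash equilibrium is full contribution by all 8; the group earns 5.8 × 2.17 × 208 = 2617.89.

2617.89 points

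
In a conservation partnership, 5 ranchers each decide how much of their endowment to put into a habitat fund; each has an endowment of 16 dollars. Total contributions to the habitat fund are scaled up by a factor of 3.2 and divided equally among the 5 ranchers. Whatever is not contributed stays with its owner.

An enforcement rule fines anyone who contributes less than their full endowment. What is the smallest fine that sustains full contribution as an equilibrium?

5.76 dollars

Given the others contribute fully, the best deviation is to contribute 0 (any partial contribution still incurs the fine and gives up units whose private return 0.6400 is below 1).
Deviating from 16 to 0 saves 16 dollars but forfeits the deviator's share of the drop in the habitat fund: 3.2/5 × 16 = 10.24.
So the deviation gain is 16 − 10.24 = 5.76, and the fine must be at least 5.76 dollars to wipe it out.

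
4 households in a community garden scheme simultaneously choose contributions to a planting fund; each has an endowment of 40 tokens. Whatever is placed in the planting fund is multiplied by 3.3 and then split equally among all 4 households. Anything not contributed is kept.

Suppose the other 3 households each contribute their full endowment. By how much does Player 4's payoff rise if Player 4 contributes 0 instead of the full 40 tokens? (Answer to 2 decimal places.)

7.00 tokens

Switching from a contribution of 40 to 0 lets Player 4 keep an extra 40 tokens, but lowers the planting fund by 40, which costs Player 4 their own share of that drop: 3.3/4 × 40 = 33.00.
Net gain = 40 − 33.00 = 7.00. The private return per contributed unit (0.8250) is below 1, so free-riding is indeed the best response regardless of what the others do.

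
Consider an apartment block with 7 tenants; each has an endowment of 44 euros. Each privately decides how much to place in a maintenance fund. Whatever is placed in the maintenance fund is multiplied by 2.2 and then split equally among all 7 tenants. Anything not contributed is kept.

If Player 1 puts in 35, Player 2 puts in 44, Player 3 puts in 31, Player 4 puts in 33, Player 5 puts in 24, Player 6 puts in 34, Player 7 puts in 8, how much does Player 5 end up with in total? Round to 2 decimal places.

85.69 euros

Total contributed: 35 + 44 + 31 + 33 + 24 + 34 + 8 = 209.
Each receives 2.2 × 209 / 7 = 65.69 from the maintenance fund.
Player 5 keeps 44 − 24 = 20, so Player 5's payoff is 20 + 65.69 = 85.69.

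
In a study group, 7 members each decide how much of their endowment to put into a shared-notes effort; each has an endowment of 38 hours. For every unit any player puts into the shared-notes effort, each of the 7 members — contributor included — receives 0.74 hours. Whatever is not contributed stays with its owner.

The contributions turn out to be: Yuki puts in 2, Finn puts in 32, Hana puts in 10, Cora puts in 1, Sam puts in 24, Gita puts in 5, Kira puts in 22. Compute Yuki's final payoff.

Total contributed: 2 + 32 + 10 + 1 + 24 + 5 + 22 = 96.
Each receives 0.74 × 96 = 71.04 from the shared-notes effort.
Yuki keeps 38 − 2 = 36, so Yuki's payoff is 36 + 71.04 = 107.04.

107.04 hours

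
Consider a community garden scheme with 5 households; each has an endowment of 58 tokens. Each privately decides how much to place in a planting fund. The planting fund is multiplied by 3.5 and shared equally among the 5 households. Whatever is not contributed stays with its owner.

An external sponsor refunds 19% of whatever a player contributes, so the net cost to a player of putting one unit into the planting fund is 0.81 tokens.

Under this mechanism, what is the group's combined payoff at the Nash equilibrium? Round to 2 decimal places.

With the mechanism, a contributed unit returns (3.5/5) / 0.81 = 0.8642 per unit of net cost — still below 1 — so contributing 0 remains dominant for every player.
Everyone keeps their endowment and the group total is 5 × 58 = 290.

290.00 tokens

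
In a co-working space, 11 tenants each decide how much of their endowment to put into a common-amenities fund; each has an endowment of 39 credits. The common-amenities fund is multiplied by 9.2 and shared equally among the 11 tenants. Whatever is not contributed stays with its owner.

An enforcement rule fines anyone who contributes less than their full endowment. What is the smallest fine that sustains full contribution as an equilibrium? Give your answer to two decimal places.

Given the others contribute fully, the best deviation is to contribute 0 (any partial contribution still incurs the fine and gives up units whose private return 0.8364 is below 1).
Deviating from 39 to 0 saves 39 credits but forfeits the deviator's share of the drop in the common-amenities fund: 9.2/11 × 39 = 32.62.
So the deviation gain is 39 − 32.62 = 6.38, and the fine must be at least 6.38 credits to wipe it out.

6.38 credits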